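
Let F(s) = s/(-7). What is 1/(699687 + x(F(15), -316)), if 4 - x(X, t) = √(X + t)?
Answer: 4897837/3426972470594 + I*√15589/3426972470594 ≈ 1.4292e-6 + 3.6433e-11*I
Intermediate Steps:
F(s) = -s/7 (F(s) = s*(-⅐) = -s/7)
x(X, t) = 4 - √(X + t)
1/(699687 + x(F(15), -316)) = 1/(699687 + (4 - √(-⅐*15 - 316))) = 1/(699687 + (4 - √(-15/7 - 316))) = 1/(699687 + (4 - √(-2227/7))) = 1/(699687 + (4 - I*√15589/7)) = 1/(699691 - I*√15589/7)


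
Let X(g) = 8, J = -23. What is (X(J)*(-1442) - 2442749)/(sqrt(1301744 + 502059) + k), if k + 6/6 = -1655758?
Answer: 4063704477315/2741536062278 + 2454285*sqrt(1803803)/2741536062278 ≈ 1.4835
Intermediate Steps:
k = -1655759 (k = -1 - 1655758 = -1655759)
(X(J)*(-1442) - 2442749)/(sqrt(1301744 + 502059) + k) = (8*(-1442) - 2442749)/(sqrt(1301744 + 502059) - 1655759) = (-11536 - 2442749)/(sqrt(1803803) - 1655759) = -2454285/(-1655759 + sqrt(1803803))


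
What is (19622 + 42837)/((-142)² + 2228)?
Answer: 62459/22392 ≈ 2.7893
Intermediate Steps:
(19622 + 42837)/((-142)² + 2228) = 62459/(20164 + 2228) = 62459/22392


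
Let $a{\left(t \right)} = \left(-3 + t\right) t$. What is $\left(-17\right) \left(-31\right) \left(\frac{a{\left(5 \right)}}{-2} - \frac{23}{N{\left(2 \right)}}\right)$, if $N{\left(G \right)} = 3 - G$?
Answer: $-14756$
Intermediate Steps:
$a{\left(t \right)} = t \left(-3 + t\right)$
$\left(-17\right) \left(-31\right) \left(\frac{a{\left(5 \right)}}{-2} - \frac{23}{N{\left(2 \right)}}\right) = \left(-17\right) \left(-31\right) \left(\frac{5 \left(-3 + 5\right)}{-2} - \frac{23}{3 - 2}\right) = 527 \left(5 \cdot 2 \left(- \frac{1}{2}\right) - \frac{23}{3 - 2}\right) = 527 \left(10 \left(- \frac{1}{2}\right) - \frac{23}{1}\right) = 527 \left(-5 - 23\right) = 527 \left(-28\right) = -14756$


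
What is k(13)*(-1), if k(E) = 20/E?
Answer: -20/13 ≈ -1.5385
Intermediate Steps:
k(13)*(-1) = (20/13)*(-1) = -20/13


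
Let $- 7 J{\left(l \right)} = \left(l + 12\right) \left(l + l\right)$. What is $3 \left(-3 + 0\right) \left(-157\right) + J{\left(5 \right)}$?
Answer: $\frac{9721}{7} \approx 1388.7$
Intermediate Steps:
$J{\left(l \right)} = - \frac{2 l \left(12 + l\right)}{7}$ ($J{\left(l \right)} = - \frac{\left(l + 12\right) \left(l + l\right)}{7} = - \frac{\left(12 + l\right) 2 l}{7} = - \frac{2 l \left(12 + l\right)}{7}$)
$3 \left(-3 + 0\right) \left(-157\right) + J{\left(5 \right)} = 3 \left(-3 + 0\right) \left(-157\right) - \frac{10 \left(12 + 5\right)}{7} = 3 \left(-3\right) \left(-157\right) - \frac{10}{7} \cdot 17 = \left(-9\right) \left(-157\right) - \frac{170}{7} = 1413 - \frac{170}{7} = \frac{9721}{7}$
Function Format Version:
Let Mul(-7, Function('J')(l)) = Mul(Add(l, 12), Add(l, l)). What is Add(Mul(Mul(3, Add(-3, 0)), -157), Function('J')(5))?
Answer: Rational(9721, 7) ≈ 1388.7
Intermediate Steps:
Function('J')(l) = Mul(Rational(-2, 7), l, Add(12, l)) (Function('J')(l) = Mul(Rational(-1, 7), Mul(Add(l, 12), Add(l, l))) = Mul(Rational(-1, 7), Mul(Add(12, l), Mul(2, l))) = Mul(Rational(-1, 7), Mul(2, l, Add(12, l))) = Mul(Rational(-2, 7), l, Add(12, l)))
Add(Mul(Mul(3, Add(-3, 0)), -157), Function('J')(5)) = Add(Mul(Mul(3, Add(-3, 0)), -157), Mul(Rational(-2, 7), 5, Add(12, 5))) = Add(Mul(Mul(3, -3), -157), Mul(Rational(-2, 7), 5, 17)) = Add(Mul(-9, -157), Rational(-170, 7)) = Add(1413, Rational(-170, 7)) = Rational(9721, 7)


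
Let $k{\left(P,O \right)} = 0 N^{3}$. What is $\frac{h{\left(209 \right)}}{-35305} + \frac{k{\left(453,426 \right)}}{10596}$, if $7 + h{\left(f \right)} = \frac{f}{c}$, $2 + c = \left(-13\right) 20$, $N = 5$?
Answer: $\frac{2043}{9249910} \approx 0.00022087$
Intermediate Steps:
$c = -262$ ($c = -2 - 260 = -262$)
$h{\left(f \right)} = -7 - \frac{f}{262}$ ($h{\left(f \right)} = -7 + \frac{f}{-262} = -7 + f \left(- \frac{1}{262}\right) = -7 - \frac{f}{262}$)
$k{\left(P,O \right)} = 0$ ($k{\left(P,O \right)} = 0 \cdot 5^{3} = 0 \cdot 125 = 0$)
$\frac{h{\left(209 \right)}}{-35305} + \frac{k{\left(453,426 \right)}}{10596} = \frac{-7 - \frac{209}{262}}{-35305} + \frac{0}{10596} = \left(-7 - \frac{209}{262}\right) \left(- \frac{1}{35305}\right) + 0 \cdot \frac{1}{10596} = \left(- \frac{2043}{262}\right) \left(- \frac{1}{35305}\right) + 0 = \frac{2043}{9249910} + 0 = \frac{2043}{9249910}$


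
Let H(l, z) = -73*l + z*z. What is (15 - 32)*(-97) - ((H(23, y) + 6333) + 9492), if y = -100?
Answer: -22497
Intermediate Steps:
H(l, z) = z² - 73*l (H(l, z) = -73*l + z² = z² - 73*l)
(15 - 32)*(-97) - ((H(23, y) + 6333) + 9492) = (15 - 32)*(-97) - ((((-100)² - 73*23) + 6333) + 9492) = -17*(-97) - (((10000 - 1679) + 6333) + 9492) = 1649 - ((8321 + 6333) + 9492) = 1649 - (14654 + 9492) = 1649 - 1*24146 = 1649 - 24146 = -22497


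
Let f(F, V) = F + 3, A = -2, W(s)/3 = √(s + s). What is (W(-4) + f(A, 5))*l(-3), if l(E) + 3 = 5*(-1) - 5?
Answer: -13 - 78*I*√2 ≈ -13.0 - 110.31*I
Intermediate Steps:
l(E) = -13 (l(E) = -3 + (5*(-1) - 5) = -3 + (-5 - 5) = -3 - 10 = -13)
W(s) = 3*√2*√s (W(s) = 3*√(s + s) = 3*√(2*s) = 3*(√2*√s) = 3*√2*√s)
f(F, V) = 3 + F
(W(-4) + f(A, 5))*l(-3) = (3*√2*√(-4) + (3 - 2))*(-13) = (3*√2*(2*I) + 1)*(-13) = (6*I*√2 + 1)*(-13) = (1 + 6*I*√2)*(-13) = -13 - 78*I*√2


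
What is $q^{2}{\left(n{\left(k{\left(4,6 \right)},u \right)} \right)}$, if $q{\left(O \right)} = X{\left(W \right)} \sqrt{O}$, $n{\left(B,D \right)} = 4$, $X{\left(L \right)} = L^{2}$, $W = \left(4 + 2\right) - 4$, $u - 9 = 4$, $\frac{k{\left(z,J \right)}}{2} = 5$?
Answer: $64$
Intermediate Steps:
$k{\left(z,J \right)} = 10$ ($k{\left(z,J \right)} = 2 \cdot 5 = 10$)
$u = 13$ ($u = 9 + 4 = 13$)
$W = 2$ ($W = 6 - 4 = 2$)
$q{\left(O \right)} = 4 \sqrt{O}$ ($q{\left(O \right)} = 2^{2} \sqrt{O} = 4 \sqrt{O}$)
$q^{2}{\left(n{\left(k{\left(4,6 \right)},u \right)} \right)} = \left(4 \sqrt{4}\right)^{2} = \left(4 \cdot 2\right)^{2} = 8^{2} = 64$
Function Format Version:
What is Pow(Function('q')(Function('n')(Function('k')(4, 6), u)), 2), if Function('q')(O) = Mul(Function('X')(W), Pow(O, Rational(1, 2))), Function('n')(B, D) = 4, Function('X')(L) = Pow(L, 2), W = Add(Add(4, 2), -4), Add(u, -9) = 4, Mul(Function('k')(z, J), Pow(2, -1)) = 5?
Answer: 64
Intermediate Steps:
Function('k')(z, J) = 10 (Function('k')(z, J) = Mul(2, 5) = 10)
u = 13 (u = Add(9, 4) = 13)
W = 2 (W = Add(6, -4) = 2)
Function('q')(O) = Mul(4, Pow(O, Rational(1, 2))) (Function('q')(O) = Mul(Pow(2, 2), Pow(O, Rational(1, 2))) = Mul(4, Pow(O, Rational(1, 2))))
Pow(Function('q')(Function('n')(Function('k')(4, 6), u)), 2) = Pow(Mul(4, Pow(4, Rational(1, 2))), 2) = Pow(Mul(4, 2), 2) = Pow(8, 2) = 64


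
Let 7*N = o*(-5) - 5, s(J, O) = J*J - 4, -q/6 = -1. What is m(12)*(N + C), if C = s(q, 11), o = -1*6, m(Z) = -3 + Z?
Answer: 2241/7 ≈ 320.14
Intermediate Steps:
q = 6 (q = -6*(-1) = 6)
s(J, O) = -4 + J² (s(J, O) = J² - 4 = -4 + J²)
o = -6
C = 32 (C = -4 + 6² = -4 + 36 = 32)
N = 25/7 (N = (-6*(-5) - 5)/7 = (30 - 5)/7 = (⅐)*25 = 25/7 ≈ 3.5714)
m(12)*(N + C) = (-3 + 12)*(25/7 + 32) = 9*(249/7) = 2241/7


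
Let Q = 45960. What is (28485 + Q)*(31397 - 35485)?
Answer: -304331160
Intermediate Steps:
(28485 + Q)*(31397 - 35485) = (28485 + 45960)*(31397 - 35485) = 74445*(-4088) = -304331160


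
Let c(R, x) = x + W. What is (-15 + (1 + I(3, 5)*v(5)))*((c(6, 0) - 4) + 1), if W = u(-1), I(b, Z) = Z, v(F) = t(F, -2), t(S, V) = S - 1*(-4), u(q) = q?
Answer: -124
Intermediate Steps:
t(S, V) = 4 + S (t(S, V) = S + 4 = 4 + S)
v(F) = 4 + F
W = -1
c(R, x) = -1 + x (c(R, x) = x - 1 = -1 + x)
(-15 + (1 + I(3, 5)*v(5)))*((c(6, 0) - 4) + 1) = (-15 + (1 + 5*(4 + 5)))*(((-1 + 0) - 4) + 1) = (-15 + (1 + 5*9))*((-1 - 4) + 1) = (-15 + (1 + 45))*(-5 + 1) = (-15 + 46)*(-4) = 31*(-4) = -124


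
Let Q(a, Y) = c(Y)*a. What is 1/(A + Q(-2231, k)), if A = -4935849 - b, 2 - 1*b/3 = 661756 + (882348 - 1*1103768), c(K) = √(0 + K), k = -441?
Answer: -1204949/4356437949870 + 15617*I/4356437949870 ≈ -2.7659e-7 + 3.5848e-9*I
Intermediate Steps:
c(K) = √K
Q(a, Y) = a*√Y (Q(a, Y) = √Y*a = a*√Y)
b = -1321002 (b = 6 - 3*(661756 + (882348 - 1*1103768)) = 6 - 3*(661756 + (882348 - 1103768)) = 6 - 3*(661756 - 221420) = 6 - 3*440336 = 6 - 1321008 = -1321002)
A = -3614847 (A = -4935849 - 1*(-1321002) = -4935849 + 1321002 = -3614847)
1/(A + Q(-2231, k)) = 1/(-3614847 - 46851*I) = (-3614847 + 46851*I)/13069313849610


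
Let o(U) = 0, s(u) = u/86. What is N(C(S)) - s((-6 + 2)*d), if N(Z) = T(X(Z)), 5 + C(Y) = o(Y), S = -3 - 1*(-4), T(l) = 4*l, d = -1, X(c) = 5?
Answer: 858/43 ≈ 19.953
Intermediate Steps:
s(u) = u/86 (s(u) = u*(1/86) = u/86)
S = 1 (S = -3 + 4 = 1)
C(Y) = -5 (C(Y) = -5 + 0 = -5)
N(Z) = 20 (N(Z) = 4*5 = 20)
N(C(S)) - s((-6 + 2)*d) = 20 - (-6 + 2)*(-1)/86 = 20 - (-4*(-1))/86 = 20 - 4/86 = 20 - 1*2/43 = 20 - 2/43 = 858/43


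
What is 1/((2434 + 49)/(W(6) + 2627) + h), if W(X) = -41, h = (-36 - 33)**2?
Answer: 2586/12314429 ≈ 0.00021000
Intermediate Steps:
h = 4761 (h = (-69)**2 = 4761)
1/((2434 + 49)/(W(6) + 2627) + h) = 1/((2434 + 49)/(-41 + 2627) + 4761) = 1/(2483/2586 + 4761) = 1/(12314429/2586) = 2586/12314429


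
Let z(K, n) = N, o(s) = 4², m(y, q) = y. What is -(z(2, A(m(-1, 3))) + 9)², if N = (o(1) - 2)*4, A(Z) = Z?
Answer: -4225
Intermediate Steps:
o(s) = 16
N = 56 (N = (16 - 2)*4 = 14*4 = 56)
z(K, n) = 56
-(z(2, A(m(-1, 3))) + 9)² = -(56 + 9)² = -1*65² = -1*4225 = -4225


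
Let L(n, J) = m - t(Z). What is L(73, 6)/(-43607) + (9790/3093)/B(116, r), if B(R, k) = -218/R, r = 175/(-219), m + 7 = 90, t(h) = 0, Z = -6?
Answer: -24788909111/14701533159 ≈ -1.6861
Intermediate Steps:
m = 83 (m = -7 + 90 = 83)
L(n, J) = 83 (L(n, J) = 83 - 1*0 = 83 + 0 = 83)
r = -175/219 (r = 175*(-1/219) = -175/219 ≈ -0.79909)
L(73, 6)/(-43607) + (9790/3093)/B(116, r) = 83/(-43607) + (9790/3093)/((-218/116)) = 83*(-1/43607) + (9790*(1/3093))/((-218*1/116)) = -83/43607 + 9790/(3093*(-109/58)) = -83/43607 + (9790/3093)*(-58/109) = -83/43607 - 567820/337137 = -24788909111/14701533159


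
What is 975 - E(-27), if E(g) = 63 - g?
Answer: 885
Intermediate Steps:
975 - E(-27) = 975 - (63 - 1*(-27)) = 975 - (63 + 27) = 975 - 1*90 = 975 - 90 = 885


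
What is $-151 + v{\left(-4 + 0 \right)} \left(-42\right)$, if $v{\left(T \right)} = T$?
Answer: $17$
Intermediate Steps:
$-151 + v{\left(-4 + 0 \right)} \left(-42\right) = -151 + \left(-4 + 0\right) \left(-42\right) = -151 - -168 = -151 + 168 = 17$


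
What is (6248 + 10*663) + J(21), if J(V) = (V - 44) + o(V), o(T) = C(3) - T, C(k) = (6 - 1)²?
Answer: 12859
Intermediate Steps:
C(k) = 25 (C(k) = 5² = 25)
o(T) = 25 - T
J(V) = -19 (J(V) = (V - 44) + (25 - V) = (-44 + V) + (25 - V) = -19)
(6248 + 10*663) + J(21) = (6248 + 10*663) - 19 = (6248 + 6630) - 19 = 12878 - 19 = 12859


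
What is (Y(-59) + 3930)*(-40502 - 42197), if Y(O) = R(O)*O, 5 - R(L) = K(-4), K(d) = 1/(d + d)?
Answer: -2400007679/8 ≈ -3.0000e+8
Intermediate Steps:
K(d) = 1/(2*d)
R(L) = 41/8 (R(L) = 5 - 1/(2*(-4)) = 5 - (-1)/(2*4) = 5 - 1*(-⅛) = 5 + ⅛ = 41/8)
Y(O) = 41*O/8
(Y(-59) + 3930)*(-40502 - 42197) = ((41/8)*(-59) + 3930)*(-40502 - 42197) = (-2419/8 + 3930)*(-82699) = (29021/8)*(-82699) = -2400007679/8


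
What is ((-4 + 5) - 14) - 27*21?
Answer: -580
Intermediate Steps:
((-4 + 5) - 14) - 27*21 = (1 - 14) - 567 = -13 - 567 = -580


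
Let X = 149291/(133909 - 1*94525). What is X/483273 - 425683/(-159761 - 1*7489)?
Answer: 1350357464899501/530551114317000 ≈ 2.5452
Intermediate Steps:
X = 149291/39384 (X = 149291/(133909 - 94525) = 149291/39384 ≈ 3.7906)
X/483273 - 425683/(-159761 - 1*7489) = (149291/39384)/483273 - 425683/(-159761 - 1*7489) = (149291/39384)*(1/483273) - 425683/(-159761 - 7489) = 149291/19033223832 - 425683/(-167250) = 149291/19033223832 - 425683*(-1/167250) = 149291/19033223832 + 425683/167250 = 1350357464899501/530551114317000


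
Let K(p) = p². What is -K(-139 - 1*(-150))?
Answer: -121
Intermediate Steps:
-K(-139 - 1*(-150)) = -(-139 - 1*(-150))² = -(-139 + 150)² = -1*11² = -1*121 = -121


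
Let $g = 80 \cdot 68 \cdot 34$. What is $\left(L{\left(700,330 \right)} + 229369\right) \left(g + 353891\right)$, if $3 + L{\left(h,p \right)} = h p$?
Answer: $248068679466$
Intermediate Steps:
$L{\left(h,p \right)} = -3 + h p$
$g = 184960$ ($g = 5440 \cdot 34 = 184960$)
$\left(L{\left(700,330 \right)} + 229369\right) \left(g + 353891\right) = \left(\left(-3 + 700 \cdot 330\right) + 229369\right) \left(184960 + 353891\right) = \left(\left(-3 + 231000\right) + 229369\right) 538851 = \left(230997 + 229369\right) 538851 = 460366 \cdot 538851 = 248068679466$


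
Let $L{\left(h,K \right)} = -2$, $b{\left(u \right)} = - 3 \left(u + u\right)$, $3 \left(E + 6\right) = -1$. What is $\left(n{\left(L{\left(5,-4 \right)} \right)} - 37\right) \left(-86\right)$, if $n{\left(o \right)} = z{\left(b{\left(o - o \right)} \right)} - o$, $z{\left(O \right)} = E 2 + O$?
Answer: $\frac{12298}{3} \approx 4099.3$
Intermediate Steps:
$E = - \frac{19}{3}$ ($E = -6 + \frac{1}{3} \left(-1\right) = -6 - \frac{1}{3} = - \frac{19}{3} \approx -6.3333$)
$b{\left(u \right)} = - 6 u$ ($b{\left(u \right)} = - 3 \cdot 2 u = - 6 u$)
$z{\left(O \right)} = - \frac{38}{3} + O$ ($z{\left(O \right)} = \left(- \frac{19}{3}\right) 2 + O = - \frac{38}{3} + O$)
$n{\left(o \right)} = - \frac{38}{3} - o$ ($n{\left(o \right)} = \left(- \frac{38}{3} - 6 \left(o - o\right)\right) - o = \left(- \frac{38}{3} - 0\right) - o = \left(- \frac{38}{3} + 0\right) - o = - \frac{38}{3} - o$)
$\left(n{\left(L{\left(5,-4 \right)} \right)} - 37\right) \left(-86\right) = \left(\left(- \frac{38}{3} - -2\right) - 37\right) \left(-86\right) = \left(\left(- \frac{38}{3} + 2\right) - 37\right) \left(-86\right) = \left(- \frac{32}{3} - 37\right) \left(-86\right) = \left(- \frac{143}{3}\right) \left(-86\right) = \frac{12298}{3}$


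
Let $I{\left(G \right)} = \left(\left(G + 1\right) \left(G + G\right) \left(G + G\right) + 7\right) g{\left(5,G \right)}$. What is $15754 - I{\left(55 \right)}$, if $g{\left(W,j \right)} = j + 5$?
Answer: $-40640666$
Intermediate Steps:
$g{\left(W,j \right)} = 5 + j$
$I{\left(G \right)} = \left(5 + G\right) \left(7 + 4 G^{2} \left(1 + G\right)\right)$ ($I{\left(G \right)} = \left(\left(G + 1\right) \left(G + G\right) \left(G + G\right) + 7\right) \left(5 + G\right) = \left(\left(1 + G\right) 2 G 2 G + 7\right) \left(5 + G\right) = \left(2 G \left(1 + G\right) 2 G + 7\right) \left(5 + G\right) = \left(4 G^{2} \left(1 + G\right) + 7\right) \left(5 + G\right) = \left(7 + 4 G^{2} \left(1 + G\right)\right) \left(5 + G\right) = \left(5 + G\right) \left(7 + 4 G^{2} \left(1 + G\right)\right)$)
$15754 - I{\left(55 \right)} = 15754 - \left(5 + 55\right) \left(7 + 4 \cdot 55^{2} + 4 \cdot 55^{3}\right) = 15754 - 60 \left(7 + 4 \cdot 3025 + 4 \cdot 166375\right) = 15754 - 60 \left(7 + 12100 + 665500\right) = 15754 - 60 \cdot 677607 = 15754 - 40656420 = -40640666$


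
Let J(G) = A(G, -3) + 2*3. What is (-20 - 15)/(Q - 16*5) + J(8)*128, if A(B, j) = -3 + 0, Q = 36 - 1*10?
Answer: 20771/54 ≈ 384.65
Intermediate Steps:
Q = 26 (Q = 36 - 10 = 26)
A(B, j) = -3
J(G) = 3 (J(G) = -3 + 2*3 = -3 + 6 = 3)
(-20 - 15)/(Q - 16*5) + J(8)*128 = (-20 - 15)/(26 - 16*5) + 3*128 = -35/(26 - 80) + 384 = -35/(-54) + 384 = -35*(-1/54) + 384 = 35/54 + 384 = 20771/54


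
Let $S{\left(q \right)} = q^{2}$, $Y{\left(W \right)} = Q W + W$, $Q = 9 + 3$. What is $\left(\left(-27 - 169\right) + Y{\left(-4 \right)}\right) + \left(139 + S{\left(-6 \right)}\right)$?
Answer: $-73$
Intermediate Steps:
$Q = 12$
$Y{\left(W \right)} = 13 W$ ($Y{\left(W \right)} = 12 W + W = 13 W$)
$\left(\left(-27 - 169\right) + Y{\left(-4 \right)}\right) + \left(139 + S{\left(-6 \right)}\right) = \left(\left(-27 - 169\right) + 13 \left(-4\right)\right) + \left(139 + \left(-6\right)^{2}\right) = \left(-196 - 52\right) + \left(139 + 36\right) = -248 + 175 = -73$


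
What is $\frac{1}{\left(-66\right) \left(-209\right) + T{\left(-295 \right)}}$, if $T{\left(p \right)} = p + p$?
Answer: $\frac{1}{13204} \approx 7.5735 \cdot 10^{-5}$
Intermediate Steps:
$T{\left(p \right)} = 2 p$
$\frac{1}{\left(-66\right) \left(-209\right) + T{\left(-295 \right)}} = \frac{1}{\left(-66\right) \left(-209\right) + 2 \left(-295\right)} = \frac{1}{13794 - 590} = \frac{1}{13204}$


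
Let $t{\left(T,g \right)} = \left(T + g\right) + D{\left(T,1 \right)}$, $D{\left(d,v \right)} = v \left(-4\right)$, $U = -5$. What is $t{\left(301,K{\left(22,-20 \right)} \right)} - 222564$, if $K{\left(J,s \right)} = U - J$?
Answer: $-222294$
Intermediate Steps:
$D{\left(d,v \right)} = - 4 v$
$K{\left(J,s \right)} = -5 - J$
$t{\left(T,g \right)} = -4 + T + g$ ($t{\left(T,g \right)} = \left(T + g\right) - 4 = -4 + T + g$)
$t{\left(301,K{\left(22,-20 \right)} \right)} - 222564 = \left(-4 + 301 - 27\right) - 222564 = 270 - 222564 = -222294$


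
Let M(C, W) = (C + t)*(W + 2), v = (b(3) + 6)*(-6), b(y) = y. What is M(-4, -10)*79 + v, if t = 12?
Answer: -5110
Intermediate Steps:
v = -54 (v = (3 + 6)*(-6) = 9*(-6) = -54)
M(C, W) = (2 + W)*(12 + C) (M(C, W) = (C + 12)*(W + 2) = (12 + C)*(2 + W) = (2 + W)*(12 + C))
M(-4, -10)*79 + v = (24 + 2*(-4) + 12*(-10) - 4*(-10))*79 - 54 = (24 - 8 - 120 + 40)*79 - 54 = -64*79 - 54 = -5056 - 54 = -5110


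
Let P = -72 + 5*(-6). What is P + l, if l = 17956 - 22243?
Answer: -4389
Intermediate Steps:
l = -4287
P = -102 (P = -72 - 30 = -102)
P + l = -102 - 4287 = -4389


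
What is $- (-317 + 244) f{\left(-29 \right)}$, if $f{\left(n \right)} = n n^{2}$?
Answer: $-1780397$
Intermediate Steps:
$f{\left(n \right)} = n^{3}$
$- (-317 + 244) f{\left(-29 \right)} = - (-317 + 244) \left(-29\right)^{3} = \left(-1\right) \left(-73\right) \left(-24389\right) = 73 \left(-24389\right) = -1780397$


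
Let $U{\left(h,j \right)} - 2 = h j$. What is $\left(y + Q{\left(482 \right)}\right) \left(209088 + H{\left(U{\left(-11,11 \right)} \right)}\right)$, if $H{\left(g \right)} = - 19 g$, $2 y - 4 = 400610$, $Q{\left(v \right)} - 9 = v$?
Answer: $42438456502$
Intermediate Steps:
$Q{\left(v \right)} = 9 + v$
$y = 200307$ ($y = 2 + \frac{1}{2} \cdot 400610 = 2 + 200305 = 200307$)
$U{\left(h,j \right)} = 2 + h j$
$\left(y + Q{\left(482 \right)}\right) \left(209088 + H{\left(U{\left(-11,11 \right)} \right)}\right) = \left(200307 + \left(9 + 482\right)\right) \left(209088 - 19 \left(2 - 121\right)\right) = \left(200307 + 491\right) \left(209088 - 19 \left(2 - 121\right)\right) = 200798 \left(209088 - -2261\right) = 200798 \left(209088 + 2261\right) = 200798 \cdot 211349 = 42438456502$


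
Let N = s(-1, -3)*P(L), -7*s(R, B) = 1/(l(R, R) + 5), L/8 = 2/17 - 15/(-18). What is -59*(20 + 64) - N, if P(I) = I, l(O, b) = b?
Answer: -1769195/357 ≈ -4955.7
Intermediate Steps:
L = 388/51 (L = 8*(2/17 - 15/(-18)) = 8*(2*(1/17) - 15*(-1/18)) = 8*(2/17 + ⅚) = 8*(97/102) = 388/51 ≈ 7.6078)
s(R, B) = -1/(7*(5 + R)) (s(R, B) = -1/(7*(R + 5)) = -1/(7*(5 + R)))
N = -97/357 (N = -1/(35 + 7*(-1))*(388/51) = -1/(35 - 7)*(388/51) = -1/28*(388/51) = -1*1/28*(388/51) = -1/28*388/51 = -97/357 ≈ -0.27171)
-59*(20 + 64) - N = -59*(20 + 64) - 1*(-97/357) = -59*84 + 97/357 = -4956 + 97/357 = -1769195/357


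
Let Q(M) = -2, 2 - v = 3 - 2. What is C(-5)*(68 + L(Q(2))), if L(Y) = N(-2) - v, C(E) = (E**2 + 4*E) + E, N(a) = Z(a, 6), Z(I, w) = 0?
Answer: 0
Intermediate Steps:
v = 1 (v = 2 - (3 - 2) = 2 - 1*1 = 2 - 1 = 1)
N(a) = 0
C(E) = E**2 + 5*E
L(Y) = -1 (L(Y) = 0 - 1*1 = 0 - 1 = -1)
C(-5)*(68 + L(Q(2))) = (-5*(5 - 5))*(68 - 1) = -5*0*67 = 0*67 = 0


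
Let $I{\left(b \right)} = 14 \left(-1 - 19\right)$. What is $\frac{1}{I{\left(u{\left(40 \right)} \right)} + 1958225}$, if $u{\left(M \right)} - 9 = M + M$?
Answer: $\frac{1}{1957945} \approx 5.1074 \cdot 10^{-7}$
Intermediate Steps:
$u{\left(M \right)} = 9 + 2 M$ ($u{\left(M \right)} = 9 + \left(M + M\right) = 9 + 2 M$)
$I{\left(b \right)} = -280$ ($I{\left(b \right)} = 14 \left(-20\right) = -280$)
$\frac{1}{I{\left(u{\left(40 \right)} \right)} + 1958225} = \frac{1}{-280 + 1958225} = \frac{1}{1957945}$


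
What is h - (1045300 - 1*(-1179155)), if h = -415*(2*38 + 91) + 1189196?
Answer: -1104564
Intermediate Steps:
h = 1119891 (h = -415*(76 + 91) + 1189196 = -415*167 + 1189196 = -69305 + 1189196 = 1119891)
h - (1045300 - 1*(-1179155)) = 1119891 - (1045300 - 1*(-1179155)) = 1119891 - (1045300 + 1179155) = 1119891 - 1*2224455 = 1119891 - 2224455 = -1104564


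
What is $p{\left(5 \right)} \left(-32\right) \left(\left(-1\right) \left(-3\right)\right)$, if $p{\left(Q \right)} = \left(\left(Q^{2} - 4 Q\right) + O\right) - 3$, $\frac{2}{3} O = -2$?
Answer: $96$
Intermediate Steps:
$O = -3$ ($O = \frac{3}{2} \left(-2\right) = -3$)
$p{\left(Q \right)} = -6 + Q^{2} - 4 Q$ ($p{\left(Q \right)} = \left(\left(Q^{2} - 4 Q\right) - 3\right) - 3 = \left(-3 + Q^{2} - 4 Q\right) - 3 = -6 + Q^{2} - 4 Q$)
$p{\left(5 \right)} \left(-32\right) \left(\left(-1\right) \left(-3\right)\right) = \left(-6 + 5^{2} - 20\right) \left(-32\right) \left(\left(-1\right) \left(-3\right)\right) = \left(-6 + 25 - 20\right) \left(-32\right) 3 = \left(-1\right) \left(-32\right) 3 = 32 \cdot 3 = 96$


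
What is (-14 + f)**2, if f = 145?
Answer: 17161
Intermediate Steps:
(-14 + f)**2 = (-14 + 145)**2 = 131**2 = 17161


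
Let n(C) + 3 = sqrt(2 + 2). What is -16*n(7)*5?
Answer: 80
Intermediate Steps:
n(C) = -1 (n(C) = -3 + sqrt(2 + 2) = -3 + sqrt(4) = -3 + 2 = -1)
-16*n(7)*5 = -16*(-1)*5 = 16*5 = 80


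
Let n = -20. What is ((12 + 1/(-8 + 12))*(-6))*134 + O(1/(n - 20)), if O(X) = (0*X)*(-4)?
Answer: -9849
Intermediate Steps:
O(X) = 0 (O(X) = 0*(-4) = 0)
((12 + 1/(-8 + 12))*(-6))*134 + O(1/(n - 20)) = ((12 + 1/(-8 + 12))*(-6))*134 + 0 = ((12 + 1/4)*(-6))*134 + 0 = ((12 + ¼)*(-6))*134 + 0 = ((49/4)*(-6))*134 + 0 = -147/2*134 + 0 = -9849 + 0 = -9849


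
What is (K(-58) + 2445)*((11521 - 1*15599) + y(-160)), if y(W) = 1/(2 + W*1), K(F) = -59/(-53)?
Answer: -41766435150/4187 ≈ -9.9753e+6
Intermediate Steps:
K(F) = 59/53 (K(F) = -59*(-1/53) = 59/53)
y(W) = 1/(2 + W)
(K(-58) + 2445)*((11521 - 1*15599) + y(-160)) = (59/53 + 2445)*((11521 - 1*15599) + 1/(2 - 160)) = 129644*((11521 - 15599) + 1/(-158))/53 = 129644*(-4078 - 1/158)/53 = (129644/53)*(-644325/158) = -41766435150/4187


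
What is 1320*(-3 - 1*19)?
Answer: -29040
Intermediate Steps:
1320*(-3 - 1*19) = 1320*(-3 - 19) = 1320*(-22) = -29040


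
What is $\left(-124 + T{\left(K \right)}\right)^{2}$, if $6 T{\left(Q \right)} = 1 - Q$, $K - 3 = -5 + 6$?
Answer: $\frac{62001}{4} \approx 15500.0$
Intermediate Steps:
$K = 4$ ($K = 3 + \left(-5 + 6\right) = 3 + 1 = 4$)
$T{\left(Q \right)} = \frac{1}{6} - \frac{Q}{6}$ ($T{\left(Q \right)} = \frac{1 - Q}{6} = \frac{1}{6} - \frac{Q}{6}$)
$\left(-124 + T{\left(K \right)}\right)^{2} = \left(-124 + \left(\frac{1}{6} - \frac{2}{3}\right)\right)^{2} = \left(-124 - \frac{1}{2}\right)^{2} = \left(- \frac{249}{2}\right)^{2} = \frac{62001}{4}$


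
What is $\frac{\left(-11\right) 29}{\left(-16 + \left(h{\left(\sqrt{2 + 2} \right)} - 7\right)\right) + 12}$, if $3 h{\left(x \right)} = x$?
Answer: $\frac{957}{31} \approx 30.871$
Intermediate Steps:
$h{\left(x \right)} = \frac{x}{3}$
$\frac{\left(-11\right) 29}{\left(-16 + \left(h{\left(\sqrt{2 + 2} \right)} - 7\right)\right) + 12} = \frac{\left(-11\right) 29}{\left(-16 - \left(7 - \frac{\sqrt{2 + 2}}{3}\right)\right) + 12} = - \frac{319}{\left(-16 - \left(7 - \frac{\sqrt{4}}{3}\right)\right) + 12} = - \frac{319}{\left(-16 + \left(\frac{1}{3} \cdot 2 - 7\right)\right) + 12} = - \frac{319}{\left(-16 + \left(\frac{2}{3} - 7\right)\right) + 12} = - \frac{319}{\left(-16 - \frac{19}{3}\right) + 12} = - \frac{319}{- \frac{67}{3} + 12} = - \frac{319}{- \frac{31}{3}} = \left(-319\right) \left(- \frac{3}{31}\right) = \frac{957}{31}$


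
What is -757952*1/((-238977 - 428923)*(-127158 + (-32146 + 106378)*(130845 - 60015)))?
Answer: 94744/438954349499475 ≈ 2.1584e-10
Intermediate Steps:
-757952*1/((-238977 - 428923)*(-127158 + (-32146 + 106378)*(130845 - 60015))) = -757952*(-1/(667900*(-127158 + 74232*70830))) = -757952*(-1/(667900*(-127158 + 5257852560))) = -757952/(5257725402*(-667900)) = -757952/(-3511634795995800) = -757952*(-1/3511634795995800) = 94744/438954349499475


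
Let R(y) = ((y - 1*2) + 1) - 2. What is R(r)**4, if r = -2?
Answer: 625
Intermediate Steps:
R(y) = -3 + y (R(y) = ((y - 2) + 1) - 2 = ((-2 + y) + 1) - 2 = (-1 + y) - 2 = -3 + y)
R(r)**4 = (-3 - 2)**4 = (-5)**4 = 625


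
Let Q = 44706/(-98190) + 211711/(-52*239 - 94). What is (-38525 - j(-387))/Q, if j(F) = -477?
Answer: 866321380160/395327993 ≈ 2191.4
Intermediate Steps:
Q = -395327993/22769170 (Q = 44706*(-1/98190) + 211711/(-12428 - 94) = -7451/16365 + 211711/(-12522) = -7451/16365 + 211711*(-1/12522) = -7451/16365 - 211711/12522 = -395327993/22769170 ≈ -17.362)
(-38525 - j(-387))/Q = (-38525 - 1*(-477))/(-395327993/22769170) = (-38525 + 477)*(-22769170/395327993) = -38048*(-22769170/395327993) = 866321380160/395327993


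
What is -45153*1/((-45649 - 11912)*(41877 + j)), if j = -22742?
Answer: 15051/367143245 ≈ 4.0995e-5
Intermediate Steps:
-45153*1/((-45649 - 11912)*(41877 + j)) = -45153*1/((-45649 - 11912)*(41877 - 22742)) = -45153/(19135*(-57561)) = -45153/(-1101429735) = -45153*(-1/1101429735) = 15051/367143245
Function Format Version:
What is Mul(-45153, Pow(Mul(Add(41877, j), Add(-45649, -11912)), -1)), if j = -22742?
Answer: Rational(15051, 367143245) ≈ 4.0995e-5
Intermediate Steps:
Mul(-45153, Pow(Mul(Add(41877, j), Add(-45649, -11912)), -1)) = Mul(-45153, Pow(Mul(Add(41877, -22742), Add(-45649, -11912)), -1)) = Mul(-45153, Pow(Mul(19135, -57561), -1)) = Mul(-45153, Pow(-1101429735, -1)) = Mul(-45153, Rational(-1, 1101429735)) = Rational(15051, 367143245)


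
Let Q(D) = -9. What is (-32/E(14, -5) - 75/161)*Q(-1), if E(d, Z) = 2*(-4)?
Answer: -5121/161 ≈ -31.807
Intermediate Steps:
E(d, Z) = -8
(-32/E(14, -5) - 75/161)*Q(-1) = (-32/(-8) - 75/161)*(-9) = (-32*(-⅛) - 75*1/161)*(-9) = (4 - 75/161)*(-9) = (569/161)*(-9) = -5121/161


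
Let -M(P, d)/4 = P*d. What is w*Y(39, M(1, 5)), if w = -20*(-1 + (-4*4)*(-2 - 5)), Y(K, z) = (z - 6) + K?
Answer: -28860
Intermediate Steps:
M(P, d) = -4*P*d
Y(K, z) = -6 + K + z (Y(K, z) = (-6 + z) + K = -6 + K + z)
w = -2220 (w = -20*(-1 - 16*(-7)) = -20*(-1 + 112) = -20*111 = -2220)
w*Y(39, M(1, 5)) = -2220*(-6 + 39 - 4*1*5) = -2220*(-6 + 39 - 20) = -2220*13 = -28860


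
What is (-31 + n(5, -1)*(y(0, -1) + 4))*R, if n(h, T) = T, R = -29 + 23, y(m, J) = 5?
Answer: 240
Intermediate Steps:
R = -6
(-31 + n(5, -1)*(y(0, -1) + 4))*R = (-31 - (5 + 4))*(-6) = (-31 - 1*9)*(-6) = (-31 - 9)*(-6) = -40*(-6) = 240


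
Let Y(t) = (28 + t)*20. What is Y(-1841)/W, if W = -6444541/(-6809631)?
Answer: -246917220060/6444541 ≈ -38314.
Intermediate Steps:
Y(t) = 560 + 20*t
W = 6444541/6809631 (W = -6444541*(-1/6809631) = 6444541/6809631 ≈ 0.94639)
Y(-1841)/W = (560 + 20*(-1841))/(6444541/6809631) = (560 - 36820)*(6809631/6444541) = -36260*6809631/6444541 = -246917220060/6444541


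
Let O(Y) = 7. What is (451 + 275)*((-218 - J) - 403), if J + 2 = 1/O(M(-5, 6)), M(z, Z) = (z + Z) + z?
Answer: -3146484/7 ≈ -4.4950e+5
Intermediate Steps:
M(z, Z) = Z + 2*z (M(z, Z) = (Z + z) + z = Z + 2*z)
J = -13/7 (J = -2 + 1/7 = -2 + ⅐ = -13/7 ≈ -1.8571)
(451 + 275)*((-218 - J) - 403) = (451 + 275)*((-218 - 1*(-13/7)) - 403) = 726*((-218 + 13/7) - 403) = 726*(-1513/7 - 403) = 726*(-4334/7) = -3146484/7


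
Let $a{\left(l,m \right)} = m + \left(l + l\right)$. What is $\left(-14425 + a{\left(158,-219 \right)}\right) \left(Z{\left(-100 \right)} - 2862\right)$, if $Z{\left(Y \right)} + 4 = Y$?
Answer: $42496848$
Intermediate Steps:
$Z{\left(Y \right)} = -4 + Y$
$a{\left(l,m \right)} = m + 2 l$
$\left(-14425 + a{\left(158,-219 \right)}\right) \left(Z{\left(-100 \right)} - 2862\right) = \left(-14425 + \left(-219 + 2 \cdot 158\right)\right) \left(\left(-4 - 100\right) - 2862\right) = \left(-14425 + \left(-219 + 316\right)\right) \left(-104 - 2862\right) = \left(-14425 + 97\right) \left(-2966\right) = \left(-14328\right) \left(-2966\right) = 42496848$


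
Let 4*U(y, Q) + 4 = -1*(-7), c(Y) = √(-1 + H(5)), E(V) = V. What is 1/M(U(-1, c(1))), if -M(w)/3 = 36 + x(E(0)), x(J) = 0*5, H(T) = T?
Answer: -1/108 ≈ -0.0092593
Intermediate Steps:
x(J) = 0
c(Y) = 2 (c(Y) = √(-1 + 5) = √4 = 2)
U(y, Q) = ¾ (U(y, Q) = -1 + (-1*(-7))/4 = -1 + (¼)*7 = -1 + 7/4 = ¾)
M(w) = -108 (M(w) = -3*(36 + 0) = -3*36 = -108)
1/M(U(-1, c(1))) = 1/(-108) = -1/108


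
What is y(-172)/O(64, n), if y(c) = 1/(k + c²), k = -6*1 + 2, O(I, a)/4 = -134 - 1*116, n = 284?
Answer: -1/29580000 ≈ -3.3807e-8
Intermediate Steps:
O(I, a) = -1000 (O(I, a) = 4*(-134 - 1*116) = 4*(-134 - 116) = 4*(-250) = -1000)
k = -4 (k = -6 + 2 = -4)
y(c) = 1/(-4 + c²)
y(-172)/O(64, n) = 1/(-4 + (-172)²*(-1000)) = -1/1000/(-4 + 29584) = -1/1000/29580 = (1/29580)*(-1/1000) = -1/29580000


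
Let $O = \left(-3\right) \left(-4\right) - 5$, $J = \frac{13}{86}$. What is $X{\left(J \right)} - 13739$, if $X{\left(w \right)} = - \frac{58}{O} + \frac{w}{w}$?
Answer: $- \frac{96224}{7} \approx -13746.0$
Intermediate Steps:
$J = \frac{13}{86}$ ($J = 13 \cdot \frac{1}{86} = \frac{13}{86} \approx 0.15116$)
$O = 7$ ($O = 12 - 5 = 7$)
$X{\left(w \right)} = - \frac{51}{7}$ ($X{\left(w \right)} = - \frac{58}{7} + \frac{w}{w} = \left(-58\right) \frac{1}{7} + 1 = - \frac{58}{7} + 1 = - \frac{51}{7}$)
$X{\left(J \right)} - 13739 = - \frac{51}{7} - 13739 = - \frac{96224}{7}$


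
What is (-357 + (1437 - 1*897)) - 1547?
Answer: -1364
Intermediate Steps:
(-357 + (1437 - 1*897)) - 1547 = (-357 + (1437 - 897)) - 1547 = (-357 + 540) - 1547 = 183 - 1547 = -1364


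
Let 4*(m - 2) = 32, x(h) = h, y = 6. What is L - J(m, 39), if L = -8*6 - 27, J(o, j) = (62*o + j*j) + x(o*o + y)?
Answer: -2322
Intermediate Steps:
m = 10 (m = 2 + (¼)*32 = 2 + 8 = 10)
J(o, j) = 6 + j² + o² + 62*o (J(o, j) = (62*o + j*j) + (o*o + 6) = (62*o + j²) + (o² + 6) = (j² + 62*o) + (6 + o²) = 6 + j² + o² + 62*o)
L = -75 (L = -48 - 27 = -75)
L - J(m, 39) = -75 - (6 + 39² + 10² + 62*10) = -75 - (6 + 1521 + 100 + 620) = -75 - 1*2247 = -75 - 2247 = -2322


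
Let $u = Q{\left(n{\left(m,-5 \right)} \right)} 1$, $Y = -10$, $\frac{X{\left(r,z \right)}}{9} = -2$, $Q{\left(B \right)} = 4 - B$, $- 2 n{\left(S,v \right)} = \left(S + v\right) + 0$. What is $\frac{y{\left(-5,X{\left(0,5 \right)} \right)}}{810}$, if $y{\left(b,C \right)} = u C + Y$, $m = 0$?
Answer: $- \frac{37}{810} \approx -0.045679$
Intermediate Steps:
$n{\left(S,v \right)} = - \frac{S}{2} - \frac{v}{2}$ ($n{\left(S,v \right)} = - \frac{\left(S + v\right) + 0}{2} = - \frac{S + v}{2} = - \frac{S}{2} - \frac{v}{2}$)
$X{\left(r,z \right)} = -18$ ($X{\left(r,z \right)} = 9 \left(-2\right) = -18$)
$u = \frac{3}{2}$ ($u = \left(4 - \left(\left(- \frac{1}{2}\right) 0 - - \frac{5}{2}\right)\right) 1 = \left(4 - \left(0 + \frac{5}{2}\right)\right) 1 = \left(4 - \frac{5}{2}\right) 1 = \frac{3}{2} \cdot 1 = \frac{3}{2} \approx 1.5$)
$y{\left(b,C \right)} = -10 + \frac{3 C}{2}$ ($y{\left(b,C \right)} = \frac{3 C}{2} - 10 = -10 + \frac{3 C}{2}$)
$\frac{y{\left(-5,X{\left(0,5 \right)} \right)}}{810} = \frac{-10 + \frac{3}{2} \left(-18\right)}{810} = \left(-10 - 27\right) \frac{1}{810} = \left(-37\right) \frac{1}{810} = - \frac{37}{810}$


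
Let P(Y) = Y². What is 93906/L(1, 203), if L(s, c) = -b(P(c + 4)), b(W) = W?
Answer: -3478/1587 ≈ -2.1916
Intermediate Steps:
L(s, c) = -(4 + c)² (L(s, c) = -(c + 4)² = -(4 + c)²)
93906/L(1, 203) = 93906/((-(4 + 203)²)) = 93906/((-1*207²)) = 93906/((-1*42849)) = 93906/(-42849) = 93906*(-1/42849) = -3478/1587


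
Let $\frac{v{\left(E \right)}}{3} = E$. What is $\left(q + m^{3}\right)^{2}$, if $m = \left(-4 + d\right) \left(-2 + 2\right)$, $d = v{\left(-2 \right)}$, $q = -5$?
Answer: $25$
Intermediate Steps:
$v{\left(E \right)} = 3 E$
$d = -6$ ($d = 3 \left(-2\right) = -6$)
$m = 0$ ($m = \left(-4 - 6\right) \left(-2 + 2\right) = \left(-10\right) 0 = 0$)
$\left(q + m^{3}\right)^{2} = \left(-5 + 0^{3}\right)^{2} = \left(-5 + 0\right)^{2} = \left(-5\right)^{2} = 25$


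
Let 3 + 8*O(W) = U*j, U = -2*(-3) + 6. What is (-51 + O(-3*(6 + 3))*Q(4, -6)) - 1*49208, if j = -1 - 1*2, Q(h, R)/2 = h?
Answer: -49298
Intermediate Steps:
Q(h, R) = 2*h
U = 12 (U = 6 + 6 = 12)
j = -3 (j = -1 - 2 = -3)
O(W) = -39/8 (O(W) = -3/8 + (12*(-3))/8 = -3/8 + (⅛)*(-36) = -3/8 - 9/2 = -39/8)
(-51 + O(-3*(6 + 3))*Q(4, -6)) - 1*49208 = (-51 - 39*4/4) - 1*49208 = (-51 - 39/8*8) - 49208 = (-51 - 39) - 49208 = -90 - 49208 = -49298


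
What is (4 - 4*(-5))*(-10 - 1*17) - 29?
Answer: -677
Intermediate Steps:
(4 - 4*(-5))*(-10 - 1*17) - 29 = (4 + 20)*(-10 - 17) - 29 = 24*(-27) - 29 = -648 - 29 = -677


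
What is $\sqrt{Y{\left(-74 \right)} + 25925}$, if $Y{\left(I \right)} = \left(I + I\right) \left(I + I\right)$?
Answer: $\sqrt{47829} \approx 218.7$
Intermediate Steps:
$Y{\left(I \right)} = 4 I^{2}$ ($Y{\left(I \right)} = 2 I 2 I = 4 I^{2}$)
$\sqrt{Y{\left(-74 \right)} + 25925} = \sqrt{4 \left(-74\right)^{2} + 25925} = \sqrt{4 \cdot 5476 + 25925} = \sqrt{21904 + 25925} = \sqrt{47829}$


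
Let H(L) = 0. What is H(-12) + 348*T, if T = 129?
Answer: 44892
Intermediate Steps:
H(-12) + 348*T = 0 + 348*129 = 0 + 44892 = 44892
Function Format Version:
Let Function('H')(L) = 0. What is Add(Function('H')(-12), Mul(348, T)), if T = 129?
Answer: 44892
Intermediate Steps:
Add(Function('H')(-12), Mul(348, T)) = Add(0, Mul(348, 129)) = Add(0, 44892) = 44892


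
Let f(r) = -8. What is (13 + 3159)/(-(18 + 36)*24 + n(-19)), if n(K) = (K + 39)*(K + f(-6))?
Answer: -793/459 ≈ -1.7277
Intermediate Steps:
n(K) = (-8 + K)*(39 + K) (n(K) = (K + 39)*(K - 8) = (39 + K)*(-8 + K) = (-8 + K)*(39 + K))
(13 + 3159)/(-(18 + 36)*24 + n(-19)) = (13 + 3159)/(-(18 + 36)*24 + (-312 + (-19)² + 31*(-19))) = 3172/(-54*24 + (-312 + 361 - 589)) = 3172/(-1*1296 - 540) = 3172/(-1296 - 540) = 3172/(-1836) = 3172*(-1/1836) = -793/459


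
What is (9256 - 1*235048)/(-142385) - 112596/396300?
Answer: 1224156469/940452925 ≈ 1.3017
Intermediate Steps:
(9256 - 1*235048)/(-142385) - 112596/396300 = (9256 - 235048)*(-1/142385) - 112596*1/396300 = -225792*(-1/142385) - 9383/33025 = 225792/142385 - 9383/33025 = 1224156469/940452925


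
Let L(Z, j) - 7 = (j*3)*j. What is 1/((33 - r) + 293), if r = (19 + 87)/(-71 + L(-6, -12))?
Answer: 184/59931 ≈ 0.0030702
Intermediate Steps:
L(Z, j) = 7 + 3*j² (L(Z, j) = 7 + (j*3)*j = 7 + (3*j)*j = 7 + 3*j²)
r = 53/184 (r = (19 + 87)/(-71 + (7 + 3*(-12)²)) = 106/(-71 + (7 + 3*144)) = 106/(-71 + (7 + 432)) = 106/(-71 + 439) = 106/368 = 106*(1/368) = 53/184 ≈ 0.28804)
1/((33 - r) + 293) = 1/((33 - 1*53/184) + 293) = 1/((33 - 53/184) + 293) = 1/(6019/184 + 293) = 1/(59931/184) = 184/59931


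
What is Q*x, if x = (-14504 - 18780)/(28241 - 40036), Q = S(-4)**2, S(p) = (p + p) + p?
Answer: 4792896/11795 ≈ 406.35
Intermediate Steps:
S(p) = 3*p (S(p) = 2*p + p = 3*p)
Q = 144 (Q = (3*(-4))**2 = (-12)**2 = 144)
x = 33284/11795 (x = -33284/(-11795) = -33284*(-1/11795) = 33284/11795 ≈ 2.8219)
Q*x = 144*(33284/11795) = 4792896/11795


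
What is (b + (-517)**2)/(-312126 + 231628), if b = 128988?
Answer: -396277/80498 ≈ -4.9228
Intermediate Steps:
(b + (-517)**2)/(-312126 + 231628) = (128988 + (-517)**2)/(-312126 + 231628) = (128988 + 267289)/(-80498) = 396277*(-1/80498) = -396277/80498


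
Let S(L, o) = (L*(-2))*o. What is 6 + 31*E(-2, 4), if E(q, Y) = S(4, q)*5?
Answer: 2486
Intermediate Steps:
S(L, o) = -2*L*o (S(L, o) = (-2*L)*o = -2*L*o)
E(q, Y) = -40*q (E(q, Y) = -2*4*q*5 = -8*q*5 = -40*q)
6 + 31*E(-2, 4) = 6 + 31*(-40*(-2)) = 6 + 31*80 = 6 + 2480 = 2486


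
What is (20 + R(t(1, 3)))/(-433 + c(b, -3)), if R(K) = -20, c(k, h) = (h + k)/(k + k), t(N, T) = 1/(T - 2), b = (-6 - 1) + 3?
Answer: 0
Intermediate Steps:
b = -4 (b = -7 + 3 = -4)
t(N, T) = 1/(-2 + T)
c(k, h) = (h + k)/(2*k) (c(k, h) = (h + k)/((2*k)) = (h + k)*(1/(2*k)) = (h + k)/(2*k))
(20 + R(t(1, 3)))/(-433 + c(b, -3)) = (20 - 20)/(-433 + (1/2)*(-3 - 4)/(-4)) = 0/(-433 + (1/2)*(-1/4)*(-7)) = 0/(-433 + 7/8) = 0/(-3457/8) = 0*(-8/3457) = 0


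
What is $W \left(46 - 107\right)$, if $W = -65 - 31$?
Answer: $5856$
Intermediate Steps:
$W = -96$
$W \left(46 - 107\right) = - 96 \left(46 - 107\right) = \left(-96\right) \left(-61\right) = 5856$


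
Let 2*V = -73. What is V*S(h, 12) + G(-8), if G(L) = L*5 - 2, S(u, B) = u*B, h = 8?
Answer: -3546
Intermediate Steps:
V = -73/2 (V = (½)*(-73) = -73/2 ≈ -36.500)
S(u, B) = B*u
G(L) = -2 + 5*L (G(L) = 5*L - 2 = -2 + 5*L)
V*S(h, 12) + G(-8) = -438*8 + (-2 + 5*(-8)) = -73/2*96 + (-2 - 40) = -3504 - 42 = -3546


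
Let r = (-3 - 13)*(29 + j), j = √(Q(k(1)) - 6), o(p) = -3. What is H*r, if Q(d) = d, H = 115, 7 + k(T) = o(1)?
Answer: -53360 - 7360*I ≈ -53360.0 - 7360.0*I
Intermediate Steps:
k(T) = -10 (k(T) = -7 - 3 = -10)
j = 4*I (j = √(-10 - 6) = √(-16) = 4*I ≈ 4.0*I)
r = -464 - 64*I (r = (-3 - 13)*(29 + 4*I) = -16*(29 + 4*I) = -464 - 64*I ≈ -464.0 - 64.0*I)
H*r = 115*(-464 - 64*I) = -53360 - 7360*I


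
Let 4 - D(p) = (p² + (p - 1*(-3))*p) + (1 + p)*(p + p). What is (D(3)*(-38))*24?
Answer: 42864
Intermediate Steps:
D(p) = 4 - p² - p*(3 + p) - 2*p*(1 + p) (D(p) = 4 - ((p² + (p - 1*(-3))*p) + (1 + p)*(p + p)) = 4 - ((p² + (p + 3)*p) + (1 + p)*(2*p)) = 4 - ((p² + (3 + p)*p) + 2*p*(1 + p)) = 4 - ((p² + p*(3 + p)) + 2*p*(1 + p)) = 4 - (p² + p*(3 + p) + 2*p*(1 + p)) = 4 + (-p² - p*(3 + p) - 2*p*(1 + p)) = 4 - p² - p*(3 + p) - 2*p*(1 + p))
(D(3)*(-38))*24 = ((4 - 5*3 - 4*3²)*(-38))*24 = ((4 - 15 - 4*9)*(-38))*24 = ((4 - 15 - 36)*(-38))*24 = -47*(-38)*24 = 1786*24 = 42864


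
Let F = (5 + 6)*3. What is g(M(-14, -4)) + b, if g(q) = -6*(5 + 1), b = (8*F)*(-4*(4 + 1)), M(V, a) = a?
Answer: -5316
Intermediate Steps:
F = 33 (F = 11*3 = 33)
b = -5280 (b = (8*33)*(-4*(4 + 1)) = 264*(-4*5) = 264*(-20) = -5280)
g(q) = -36 (g(q) = -6*6 = -36)
g(M(-14, -4)) + b = -36 - 5280 = -5316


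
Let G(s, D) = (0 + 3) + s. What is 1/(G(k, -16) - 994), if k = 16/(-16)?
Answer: -1/992 ≈ -0.0010081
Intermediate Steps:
k = -1 (k = 16*(-1/16) = -1)
G(s, D) = 3 + s
1/(G(k, -16) - 994) = 1/((3 - 1) - 994) = 1/(2 - 994) = 1/(-992) = -1/992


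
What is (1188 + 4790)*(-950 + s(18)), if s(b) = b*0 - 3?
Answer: -5697034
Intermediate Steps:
s(b) = -3 (s(b) = 0 - 3 = -3)
(1188 + 4790)*(-950 + s(18)) = (1188 + 4790)*(-950 - 3) = 5978*(-953) = -5697034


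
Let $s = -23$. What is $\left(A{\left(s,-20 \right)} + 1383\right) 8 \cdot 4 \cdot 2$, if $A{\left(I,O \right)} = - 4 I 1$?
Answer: $94400$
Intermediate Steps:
$A{\left(I,O \right)} = - 4 I$
$\left(A{\left(s,-20 \right)} + 1383\right) 8 \cdot 4 \cdot 2 = \left(\left(-4\right) \left(-23\right) + 1383\right) 8 \cdot 4 \cdot 2 = \left(92 + 1383\right) 32 \cdot 2 = 1475 \cdot 64 = 94400$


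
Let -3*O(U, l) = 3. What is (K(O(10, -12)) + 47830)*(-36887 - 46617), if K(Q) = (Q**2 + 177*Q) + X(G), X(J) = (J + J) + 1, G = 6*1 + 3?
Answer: -3980886192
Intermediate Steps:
O(U, l) = -1 (O(U, l) = -1/3*3 = -1)
G = 9 (G = 6 + 3 = 9)
X(J) = 1 + 2*J (X(J) = 2*J + 1 = 1 + 2*J)
K(Q) = 19 + Q**2 + 177*Q (K(Q) = (Q**2 + 177*Q) + (1 + 2*9) = (Q**2 + 177*Q) + (1 + 18) = (Q**2 + 177*Q) + 19 = 19 + Q**2 + 177*Q)
(K(O(10, -12)) + 47830)*(-36887 - 46617) = ((19 + (-1)**2 + 177*(-1)) + 47830)*(-36887 - 46617) = ((19 + 1 - 177) + 47830)*(-83504) = (-157 + 47830)*(-83504) = 47673*(-83504) = -3980886192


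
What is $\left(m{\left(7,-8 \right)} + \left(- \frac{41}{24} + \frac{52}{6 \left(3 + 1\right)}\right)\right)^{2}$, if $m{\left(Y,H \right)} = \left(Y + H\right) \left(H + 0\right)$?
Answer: $\frac{41209}{576} \approx 71.543$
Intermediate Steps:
$m{\left(Y,H \right)} = H \left(H + Y\right)$ ($m{\left(Y,H \right)} = \left(H + Y\right) H = H \left(H + Y\right)$)
$\left(m{\left(7,-8 \right)} + \left(- \frac{41}{24} + \frac{52}{6 \left(3 + 1\right)}\right)\right)^{2} = \left(- 8 \left(-8 + 7\right) + \left(- \frac{41}{24} + \frac{52}{6 \left(3 + 1\right)}\right)\right)^{2} = \left(\left(-8\right) \left(-1\right) + \left(\left(-41\right) \frac{1}{24} + \frac{52}{6 \cdot 4}\right)\right)^{2} = \left(8 - \left(\frac{41}{24} - \frac{52}{24}\right)\right)^{2} = \left(8 + \left(- \frac{41}{24} + 52 \cdot \frac{1}{24}\right)\right)^{2} = \left(8 + \left(- \frac{41}{24} + \frac{13}{6}\right)\right)^{2} = \left(8 + \frac{11}{24}\right)^{2} = \left(\frac{203}{24}\right)^{2} = \frac{41209}{576}$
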